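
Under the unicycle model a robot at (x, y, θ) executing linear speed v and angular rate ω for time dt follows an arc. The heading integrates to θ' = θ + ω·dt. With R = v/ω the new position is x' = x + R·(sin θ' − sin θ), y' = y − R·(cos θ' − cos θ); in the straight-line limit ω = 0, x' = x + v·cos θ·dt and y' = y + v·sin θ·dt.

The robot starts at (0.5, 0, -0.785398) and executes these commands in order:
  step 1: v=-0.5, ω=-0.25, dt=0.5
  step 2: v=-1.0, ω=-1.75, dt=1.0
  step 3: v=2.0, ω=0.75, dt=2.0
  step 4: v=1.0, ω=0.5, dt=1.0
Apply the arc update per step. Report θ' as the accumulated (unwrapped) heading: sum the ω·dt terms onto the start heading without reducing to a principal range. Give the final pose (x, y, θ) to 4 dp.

(-0.0824, -3.1649, -0.6604)

step 1: θ'=-0.9104 (R=2.0000) → pose (0.3347, 0.1874, -0.9104)
step 2: θ'=-2.6604 (R=0.5714) → pose (0.5215, 1.0444, -2.6604)
step 3: θ'=-1.1604 (R=2.6667) → pose (-0.6895, -2.3834, -1.1604)
step 4: θ'=-0.6604 (R=2.0000) → pose (-0.0824, -3.1649, -0.6604)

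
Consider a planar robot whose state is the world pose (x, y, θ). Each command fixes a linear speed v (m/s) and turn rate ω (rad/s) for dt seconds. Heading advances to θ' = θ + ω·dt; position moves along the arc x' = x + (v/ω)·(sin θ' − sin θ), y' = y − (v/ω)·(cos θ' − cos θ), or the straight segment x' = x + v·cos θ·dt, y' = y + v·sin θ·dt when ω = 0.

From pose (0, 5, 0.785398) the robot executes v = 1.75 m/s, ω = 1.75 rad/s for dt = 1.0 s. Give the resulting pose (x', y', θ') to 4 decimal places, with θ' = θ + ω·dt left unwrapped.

(-0.1374, 6.5289, 2.5354)

θ' = 0.7854 + 1.75·1.0 = 2.5354
R = v/ω = 1.75/1.75 = 1.0000
x' = 0 + 1.0000·(sin 2.5354 − sin 0.7854) = -0.1374
y' = 5 − 1.0000·(cos 2.5354 − cos 0.7854) = 6.5289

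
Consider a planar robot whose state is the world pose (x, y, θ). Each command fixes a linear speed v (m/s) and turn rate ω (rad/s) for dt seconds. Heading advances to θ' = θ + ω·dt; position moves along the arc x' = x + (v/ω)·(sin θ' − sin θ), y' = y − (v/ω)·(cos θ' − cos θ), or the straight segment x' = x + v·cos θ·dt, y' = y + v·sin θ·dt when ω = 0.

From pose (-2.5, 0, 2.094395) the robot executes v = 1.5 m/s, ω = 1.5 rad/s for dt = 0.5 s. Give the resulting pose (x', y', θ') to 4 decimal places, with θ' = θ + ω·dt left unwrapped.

(-3.0732, 0.4562, 2.8444)

θ' = 2.0944 + 1.5·0.5 = 2.8444
R = v/ω = 1.5/1.5 = 1.0000
x' = -2.5 + 1.0000·(sin 2.8444 − sin 2.0944) = -3.0732
y' = 0 − 1.0000·(cos 2.8444 − cos 2.0944) = 0.4562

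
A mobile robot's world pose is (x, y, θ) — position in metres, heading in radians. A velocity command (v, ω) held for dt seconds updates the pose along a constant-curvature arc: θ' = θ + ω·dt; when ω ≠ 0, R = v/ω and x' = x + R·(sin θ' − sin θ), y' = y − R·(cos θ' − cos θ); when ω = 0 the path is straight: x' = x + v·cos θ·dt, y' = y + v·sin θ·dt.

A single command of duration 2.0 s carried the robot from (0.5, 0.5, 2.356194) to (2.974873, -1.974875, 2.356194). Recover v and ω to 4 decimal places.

Δθ = 2.356194 − 2.356194 = 0.000000
ω = Δθ/dt = 0.000000/2.0 = 0.0000
ω = 0 → v = (Δx·cos θ + Δy·sin θ)/dt = -1.7500

v = -1.7500, ω = 0.0000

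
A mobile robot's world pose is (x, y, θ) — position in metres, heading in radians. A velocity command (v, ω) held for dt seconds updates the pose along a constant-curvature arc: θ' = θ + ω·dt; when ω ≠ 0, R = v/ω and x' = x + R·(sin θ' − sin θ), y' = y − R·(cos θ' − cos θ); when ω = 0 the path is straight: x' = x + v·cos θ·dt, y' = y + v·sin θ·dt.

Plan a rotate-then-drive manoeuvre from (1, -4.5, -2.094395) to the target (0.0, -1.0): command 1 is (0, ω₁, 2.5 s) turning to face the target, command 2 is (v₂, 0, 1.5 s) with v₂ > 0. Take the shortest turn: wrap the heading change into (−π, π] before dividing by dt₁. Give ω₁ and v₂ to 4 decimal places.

ω₁ = -0.9359, v₂ = 2.4267

heading to target = atan2(-1−-4.5, 0−1) = 1.8491
Δθ = wrap(1.8491 − -2.0944) = -2.3397; ω₁ = Δθ/dt₁ = -0.9359
distance = √((0−1)² + (-1−-4.5)²) = 3.6401; v₂ = distance/dt₂ = 2.4267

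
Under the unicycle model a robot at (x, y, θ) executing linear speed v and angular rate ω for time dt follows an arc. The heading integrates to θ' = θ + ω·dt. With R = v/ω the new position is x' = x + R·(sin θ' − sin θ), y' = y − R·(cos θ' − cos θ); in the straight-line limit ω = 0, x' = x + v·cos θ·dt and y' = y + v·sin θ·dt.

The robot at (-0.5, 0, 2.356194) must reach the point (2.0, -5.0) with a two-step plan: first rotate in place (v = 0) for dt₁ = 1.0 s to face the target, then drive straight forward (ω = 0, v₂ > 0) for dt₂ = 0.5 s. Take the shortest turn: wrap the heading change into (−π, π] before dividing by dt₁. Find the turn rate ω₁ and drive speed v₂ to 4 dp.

heading to target = atan2(-5−0, 2−-0.5) = -1.1071
Δθ = wrap(-1.1071 − 2.3562) = 2.8198; ω₁ = Δθ/dt₁ = 2.8198
distance = √((2−-0.5)² + (-5−0)²) = 5.5902; v₂ = distance/dt₂ = 11.1803

ω₁ = 2.8198, v₂ = 11.1803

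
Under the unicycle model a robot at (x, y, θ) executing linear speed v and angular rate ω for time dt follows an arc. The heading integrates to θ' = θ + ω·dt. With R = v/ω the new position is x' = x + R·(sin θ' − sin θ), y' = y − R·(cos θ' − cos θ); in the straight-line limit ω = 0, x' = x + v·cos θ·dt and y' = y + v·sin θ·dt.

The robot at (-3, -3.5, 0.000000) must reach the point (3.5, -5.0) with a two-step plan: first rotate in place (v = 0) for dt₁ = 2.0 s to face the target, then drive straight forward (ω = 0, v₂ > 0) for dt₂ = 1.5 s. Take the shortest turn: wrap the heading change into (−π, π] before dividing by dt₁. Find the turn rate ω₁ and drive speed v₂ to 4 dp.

heading to target = atan2(-5−-3.5, 3.5−-3) = -0.2268
Δθ = wrap(-0.2268 − 0.0000) = -0.2268; ω₁ = Δθ/dt₁ = -0.1134
distance = √((3.5−-3)² + (-5−-3.5)²) = 6.6708; v₂ = distance/dt₂ = 4.4472

ω₁ = -0.1134, v₂ = 4.4472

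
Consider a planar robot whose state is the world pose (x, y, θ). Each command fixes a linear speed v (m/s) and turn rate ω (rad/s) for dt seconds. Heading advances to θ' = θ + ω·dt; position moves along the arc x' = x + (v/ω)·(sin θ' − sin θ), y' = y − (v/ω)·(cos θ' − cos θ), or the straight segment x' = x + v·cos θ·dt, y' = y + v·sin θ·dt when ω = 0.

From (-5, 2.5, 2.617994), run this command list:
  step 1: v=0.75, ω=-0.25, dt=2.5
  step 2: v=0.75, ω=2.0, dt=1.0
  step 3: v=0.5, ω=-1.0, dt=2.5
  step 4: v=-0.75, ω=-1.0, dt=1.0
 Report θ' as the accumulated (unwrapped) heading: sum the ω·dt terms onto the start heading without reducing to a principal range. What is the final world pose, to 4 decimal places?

step 1: θ'=1.9930 (R=-3.0000) → pose (-6.2366, 3.8688, 1.9930)
step 2: θ'=3.9930 (R=0.3750) → pose (-6.8607, 3.9622, 3.9930)
step 3: θ'=1.4930 (R=-0.5000) → pose (-7.7353, 4.3305, 1.4930)
step 4: θ'=0.4930 (R=0.7500) → pose (-8.1281, 3.7281, 0.4930)

(-8.1281, 3.7281, 0.4930)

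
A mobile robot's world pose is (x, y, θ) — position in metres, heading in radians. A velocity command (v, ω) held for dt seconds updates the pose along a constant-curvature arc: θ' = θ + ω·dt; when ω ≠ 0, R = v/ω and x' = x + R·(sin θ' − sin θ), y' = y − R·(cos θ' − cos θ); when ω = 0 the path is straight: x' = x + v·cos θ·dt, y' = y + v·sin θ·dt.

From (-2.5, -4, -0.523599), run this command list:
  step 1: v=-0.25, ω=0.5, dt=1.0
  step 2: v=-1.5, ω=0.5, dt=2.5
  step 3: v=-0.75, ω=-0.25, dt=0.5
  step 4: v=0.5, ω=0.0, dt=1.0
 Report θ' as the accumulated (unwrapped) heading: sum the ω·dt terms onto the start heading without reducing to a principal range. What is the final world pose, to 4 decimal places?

(-5.5550, -5.8177, 1.1014)

step 1: θ'=-0.0236 (R=-0.5000) → pose (-2.7382, -3.9332, -0.0236)
step 2: θ'=1.2264 (R=-3.0000) → pose (-5.6328, -5.9194, 1.2264)
step 3: θ'=1.1014 (R=3.0000) → pose (-5.7811, -6.2636, 1.1014)
step 4: θ'=1.1014 (straight) → pose (-5.5550, -5.8177, 1.1014)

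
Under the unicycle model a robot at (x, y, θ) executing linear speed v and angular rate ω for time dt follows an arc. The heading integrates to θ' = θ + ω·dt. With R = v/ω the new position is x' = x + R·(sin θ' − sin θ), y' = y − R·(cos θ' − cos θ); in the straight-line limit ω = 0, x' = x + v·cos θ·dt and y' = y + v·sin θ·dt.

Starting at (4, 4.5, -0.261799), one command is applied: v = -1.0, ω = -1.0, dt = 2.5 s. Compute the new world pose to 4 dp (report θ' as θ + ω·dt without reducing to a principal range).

(3.8881, 6.3947, -2.7618)

θ' = -0.2618 + -1.0·2.5 = -2.7618
R = v/ω = -1.0/-1.0 = 1.0000
x' = 4 + 1.0000·(sin -2.7618 − sin -0.2618) = 3.8881
y' = 4.5 − 1.0000·(cos -2.7618 − cos -0.2618) = 6.3947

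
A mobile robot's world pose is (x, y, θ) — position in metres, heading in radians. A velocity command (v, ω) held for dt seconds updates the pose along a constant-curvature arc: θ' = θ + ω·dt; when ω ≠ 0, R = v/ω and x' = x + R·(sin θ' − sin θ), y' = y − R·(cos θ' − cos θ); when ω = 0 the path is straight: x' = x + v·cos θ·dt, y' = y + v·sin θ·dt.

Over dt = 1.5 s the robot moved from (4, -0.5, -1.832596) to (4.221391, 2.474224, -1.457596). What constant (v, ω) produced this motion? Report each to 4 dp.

v = -2.0000, ω = 0.2500

Δθ = -1.457596 − -1.832596 = 0.375000
ω = Δθ/dt = 0.375000/1.5 = 0.2500
R = −Δy/(cos θ' − cos θ) = -8.0000
v = R·ω = -8.0000·0.2500 = -2.0000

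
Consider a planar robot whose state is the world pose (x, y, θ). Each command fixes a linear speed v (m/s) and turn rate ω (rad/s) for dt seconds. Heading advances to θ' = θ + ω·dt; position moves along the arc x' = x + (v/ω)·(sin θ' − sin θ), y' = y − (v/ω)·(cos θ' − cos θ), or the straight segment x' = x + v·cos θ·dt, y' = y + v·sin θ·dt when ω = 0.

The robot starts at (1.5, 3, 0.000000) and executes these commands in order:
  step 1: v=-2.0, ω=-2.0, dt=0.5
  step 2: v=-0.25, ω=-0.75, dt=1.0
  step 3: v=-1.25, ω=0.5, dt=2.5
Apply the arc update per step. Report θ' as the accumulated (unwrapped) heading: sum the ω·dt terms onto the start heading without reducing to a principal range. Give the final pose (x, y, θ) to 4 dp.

(-0.6504, 6.3388, -0.5000)

step 1: θ'=-1.0000 (R=1.0000) → pose (0.6585, 3.4597, -1.0000)
step 2: θ'=-1.7500 (R=0.3333) → pose (0.6110, 3.6992, -1.7500)
step 3: θ'=-0.5000 (R=-2.5000) → pose (-0.6504, 6.3388, -0.5000)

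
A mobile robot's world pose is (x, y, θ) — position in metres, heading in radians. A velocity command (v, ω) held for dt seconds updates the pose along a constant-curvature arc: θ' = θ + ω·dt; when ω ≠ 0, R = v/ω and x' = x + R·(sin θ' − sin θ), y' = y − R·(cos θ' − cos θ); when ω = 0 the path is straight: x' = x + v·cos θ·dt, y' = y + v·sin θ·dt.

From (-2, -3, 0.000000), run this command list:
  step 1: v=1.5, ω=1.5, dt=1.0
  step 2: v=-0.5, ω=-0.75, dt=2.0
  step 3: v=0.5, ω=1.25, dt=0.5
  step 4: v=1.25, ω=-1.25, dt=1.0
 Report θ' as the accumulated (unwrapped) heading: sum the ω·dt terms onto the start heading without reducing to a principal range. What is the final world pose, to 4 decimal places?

(-0.2633, -2.6146, -0.6250)

step 1: θ'=1.5000 (R=1.0000) → pose (-1.0025, -2.0707, 1.5000)
step 2: θ'=0.0000 (R=0.6667) → pose (-1.6675, -2.6902, 0.0000)
step 3: θ'=0.6250 (R=0.4000) → pose (-1.4335, -2.6146, 0.6250)
step 4: θ'=-0.6250 (R=-1.0000) → pose (-0.2633, -2.6146, -0.6250)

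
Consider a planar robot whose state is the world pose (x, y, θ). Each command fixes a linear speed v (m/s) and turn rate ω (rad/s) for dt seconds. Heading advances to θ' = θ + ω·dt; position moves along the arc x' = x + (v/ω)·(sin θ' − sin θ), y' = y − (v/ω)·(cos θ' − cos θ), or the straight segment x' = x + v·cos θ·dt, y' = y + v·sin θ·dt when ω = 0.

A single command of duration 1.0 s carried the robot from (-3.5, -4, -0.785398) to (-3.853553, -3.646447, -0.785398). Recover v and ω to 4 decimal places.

v = -0.5000, ω = 0.0000

Δθ = -0.785398 − -0.785398 = 0.000000
ω = Δθ/dt = 0.000000/1.0 = 0.0000
ω = 0 → v = (Δx·cos θ + Δy·sin θ)/dt = -0.5000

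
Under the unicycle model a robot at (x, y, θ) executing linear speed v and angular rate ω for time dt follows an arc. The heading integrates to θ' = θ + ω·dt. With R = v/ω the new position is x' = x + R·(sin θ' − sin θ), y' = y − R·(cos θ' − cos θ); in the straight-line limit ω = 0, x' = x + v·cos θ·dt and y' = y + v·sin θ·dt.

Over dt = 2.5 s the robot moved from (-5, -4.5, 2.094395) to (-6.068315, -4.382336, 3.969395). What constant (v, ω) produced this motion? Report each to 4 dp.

Δθ = 3.969395 − 2.094395 = 1.875000
ω = Δθ/dt = 1.875000/2.5 = 0.7500
R = Δx/(sin θ' − sin θ) = 0.6667
v = R·ω = 0.6667·0.7500 = 0.5000

v = 0.5000, ω = 0.7500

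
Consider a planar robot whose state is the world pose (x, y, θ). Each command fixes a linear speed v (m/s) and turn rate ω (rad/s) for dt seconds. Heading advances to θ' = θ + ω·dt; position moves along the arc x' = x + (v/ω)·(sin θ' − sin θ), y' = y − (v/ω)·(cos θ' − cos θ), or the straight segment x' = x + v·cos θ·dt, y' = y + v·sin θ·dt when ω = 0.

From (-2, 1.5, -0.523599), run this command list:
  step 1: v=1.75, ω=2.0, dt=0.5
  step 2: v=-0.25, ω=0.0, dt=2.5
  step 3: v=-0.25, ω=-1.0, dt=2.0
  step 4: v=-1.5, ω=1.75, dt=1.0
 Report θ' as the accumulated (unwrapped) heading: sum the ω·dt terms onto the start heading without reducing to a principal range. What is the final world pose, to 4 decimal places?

(-3.1296, 2.1988, 0.2264)

step 1: θ'=0.4764 (R=0.8750) → pose (-1.1612, 1.4802, 0.4764)
step 2: θ'=0.4764 (straight) → pose (-1.7166, 1.1936, 0.4764)
step 3: θ'=-1.5236 (R=0.2500) → pose (-2.0810, 1.4040, -1.5236)
step 4: θ'=0.2264 (R=-0.8571) → pose (-3.1296, 2.1988, 0.2264)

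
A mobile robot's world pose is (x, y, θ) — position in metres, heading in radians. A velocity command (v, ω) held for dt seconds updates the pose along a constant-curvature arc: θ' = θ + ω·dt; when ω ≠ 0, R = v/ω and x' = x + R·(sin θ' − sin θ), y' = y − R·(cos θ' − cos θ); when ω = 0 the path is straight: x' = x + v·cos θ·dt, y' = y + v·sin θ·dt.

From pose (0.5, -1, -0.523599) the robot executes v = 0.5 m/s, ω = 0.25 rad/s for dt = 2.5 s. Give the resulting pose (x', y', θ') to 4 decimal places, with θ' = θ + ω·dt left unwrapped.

(1.7025, -1.2577, 0.1014)

θ' = -0.5236 + 0.25·2.5 = 0.1014
R = v/ω = 0.5/0.25 = 2.0000
x' = 0.5 + 2.0000·(sin 0.1014 − sin -0.5236) = 1.7025
y' = -1 − 2.0000·(cos 0.1014 − cos -0.5236) = -1.2577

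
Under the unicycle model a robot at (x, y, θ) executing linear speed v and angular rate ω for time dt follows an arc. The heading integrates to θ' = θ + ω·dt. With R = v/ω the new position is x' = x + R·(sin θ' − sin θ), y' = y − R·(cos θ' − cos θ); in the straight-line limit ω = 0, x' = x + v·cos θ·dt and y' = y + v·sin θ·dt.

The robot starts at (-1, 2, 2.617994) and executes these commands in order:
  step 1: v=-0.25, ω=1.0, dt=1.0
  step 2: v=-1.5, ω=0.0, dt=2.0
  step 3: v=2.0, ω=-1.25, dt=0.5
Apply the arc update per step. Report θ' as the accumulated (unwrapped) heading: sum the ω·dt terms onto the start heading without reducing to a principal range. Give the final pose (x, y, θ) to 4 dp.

(0.9350, 3.2096, 2.9930)

step 1: θ'=3.6180 (R=-0.2500) → pose (-0.7604, 1.9943, 3.6180)
step 2: θ'=3.6180 (straight) → pose (1.9056, 3.3701, 3.6180)
step 3: θ'=2.9930 (R=-1.6000) → pose (0.9350, 3.2096, 2.9930)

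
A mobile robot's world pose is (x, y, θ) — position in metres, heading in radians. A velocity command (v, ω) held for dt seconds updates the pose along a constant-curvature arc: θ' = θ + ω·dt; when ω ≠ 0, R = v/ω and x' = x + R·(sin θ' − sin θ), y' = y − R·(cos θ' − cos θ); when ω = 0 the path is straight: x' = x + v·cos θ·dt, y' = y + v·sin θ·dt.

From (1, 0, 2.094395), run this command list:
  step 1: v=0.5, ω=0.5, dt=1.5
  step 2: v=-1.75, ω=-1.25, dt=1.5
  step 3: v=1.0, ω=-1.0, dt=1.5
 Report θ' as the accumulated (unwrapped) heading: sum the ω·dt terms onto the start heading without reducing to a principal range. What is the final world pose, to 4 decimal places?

step 1: θ'=2.8444 (R=1.0000) → pose (0.4268, 0.4562, 2.8444)
step 2: θ'=0.9694 (R=1.4000) → pose (1.1712, -1.6746, 0.9694)
step 3: θ'=-0.5306 (R=-1.0000) → pose (2.5018, -1.3779, -0.5306)

(2.5018, -1.3779, -0.5306)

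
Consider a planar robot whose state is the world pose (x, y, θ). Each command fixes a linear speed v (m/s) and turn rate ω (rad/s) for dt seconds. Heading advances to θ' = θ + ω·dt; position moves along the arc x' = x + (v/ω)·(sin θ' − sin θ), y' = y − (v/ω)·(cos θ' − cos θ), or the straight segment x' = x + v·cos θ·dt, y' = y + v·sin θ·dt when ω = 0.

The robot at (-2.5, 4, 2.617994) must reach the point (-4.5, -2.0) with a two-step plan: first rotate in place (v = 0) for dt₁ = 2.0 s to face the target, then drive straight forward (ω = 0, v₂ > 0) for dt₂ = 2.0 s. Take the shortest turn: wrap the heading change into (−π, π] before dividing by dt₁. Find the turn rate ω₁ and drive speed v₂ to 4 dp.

ω₁ = 0.8863, v₂ = 3.1623

heading to target = atan2(-2−4, -4.5−-2.5) = -1.8925
Δθ = wrap(-1.8925 − 2.6180) = 1.7726; ω₁ = Δθ/dt₁ = 0.8863
distance = √((-4.5−-2.5)² + (-2−4)²) = 6.3246; v₂ = distance/dt₂ = 3.1623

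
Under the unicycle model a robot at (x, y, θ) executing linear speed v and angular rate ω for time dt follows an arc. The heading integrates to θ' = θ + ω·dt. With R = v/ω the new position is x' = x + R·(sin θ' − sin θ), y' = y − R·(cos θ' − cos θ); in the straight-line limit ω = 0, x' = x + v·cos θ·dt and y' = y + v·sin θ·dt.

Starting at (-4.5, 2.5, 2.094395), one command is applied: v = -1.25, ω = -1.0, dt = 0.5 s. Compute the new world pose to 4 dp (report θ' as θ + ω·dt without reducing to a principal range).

(-4.3329, 1.9045, 1.5944)

θ' = 2.0944 + -1.0·0.5 = 1.5944
R = v/ω = -1.25/-1.0 = 1.2500
x' = -4.5 + 1.2500·(sin 1.5944 − sin 2.0944) = -4.3329
y' = 2.5 − 1.2500·(cos 1.5944 − cos 2.0944) = 1.9045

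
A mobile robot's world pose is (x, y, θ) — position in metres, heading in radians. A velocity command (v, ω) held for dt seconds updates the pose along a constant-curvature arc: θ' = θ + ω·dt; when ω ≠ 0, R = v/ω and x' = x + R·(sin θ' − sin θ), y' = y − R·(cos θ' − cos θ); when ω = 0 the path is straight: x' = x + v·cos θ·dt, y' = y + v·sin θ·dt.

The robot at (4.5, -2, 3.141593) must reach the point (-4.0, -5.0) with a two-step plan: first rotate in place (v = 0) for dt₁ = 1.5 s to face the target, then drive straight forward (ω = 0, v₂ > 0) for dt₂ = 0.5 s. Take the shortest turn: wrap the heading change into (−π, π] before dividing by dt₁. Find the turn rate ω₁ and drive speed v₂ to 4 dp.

ω₁ = 0.2262, v₂ = 18.0278

heading to target = atan2(-5−-2, -4−4.5) = -2.8023
Δθ = wrap(-2.8023 − 3.1416) = 0.3393; ω₁ = Δθ/dt₁ = 0.2262
distance = √((-4−4.5)² + (-5−-2)²) = 9.0139; v₂ = distance/dt₂ = 18.0278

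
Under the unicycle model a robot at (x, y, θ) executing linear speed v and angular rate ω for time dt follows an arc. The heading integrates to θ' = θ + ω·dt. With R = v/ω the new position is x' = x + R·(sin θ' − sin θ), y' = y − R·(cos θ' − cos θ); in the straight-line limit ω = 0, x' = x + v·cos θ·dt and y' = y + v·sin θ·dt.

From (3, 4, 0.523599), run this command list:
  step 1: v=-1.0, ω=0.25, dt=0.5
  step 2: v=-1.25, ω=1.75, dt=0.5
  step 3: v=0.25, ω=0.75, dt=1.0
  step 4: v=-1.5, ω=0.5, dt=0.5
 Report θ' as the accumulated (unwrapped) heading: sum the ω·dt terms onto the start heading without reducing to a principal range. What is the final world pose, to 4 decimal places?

step 1: θ'=0.6486 (R=-4.0000) → pose (2.5837, 3.7236, 0.6486)
step 2: θ'=1.5236 (R=-0.7143) → pose (2.3017, 3.1881, 1.5236)
step 3: θ'=2.2736 (R=0.3333) → pose (2.2231, 3.4193, 2.2736)
step 4: θ'=2.5236 (R=-3.0000) → pose (2.7740, 2.9132, 2.5236)

(2.7740, 2.9132, 2.5236)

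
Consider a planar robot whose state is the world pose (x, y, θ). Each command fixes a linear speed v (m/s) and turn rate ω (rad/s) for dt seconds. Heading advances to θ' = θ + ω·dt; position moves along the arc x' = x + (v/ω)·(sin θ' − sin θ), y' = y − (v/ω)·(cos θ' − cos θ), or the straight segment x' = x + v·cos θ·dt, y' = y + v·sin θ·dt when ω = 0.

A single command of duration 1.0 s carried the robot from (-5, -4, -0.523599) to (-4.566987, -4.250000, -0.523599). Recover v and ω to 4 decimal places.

Δθ = -0.523599 − -0.523599 = 0.000000
ω = Δθ/dt = 0.000000/1.0 = 0.0000
ω = 0 → v = (Δx·cos θ + Δy·sin θ)/dt = 0.5000

v = 0.5000, ω = 0.0000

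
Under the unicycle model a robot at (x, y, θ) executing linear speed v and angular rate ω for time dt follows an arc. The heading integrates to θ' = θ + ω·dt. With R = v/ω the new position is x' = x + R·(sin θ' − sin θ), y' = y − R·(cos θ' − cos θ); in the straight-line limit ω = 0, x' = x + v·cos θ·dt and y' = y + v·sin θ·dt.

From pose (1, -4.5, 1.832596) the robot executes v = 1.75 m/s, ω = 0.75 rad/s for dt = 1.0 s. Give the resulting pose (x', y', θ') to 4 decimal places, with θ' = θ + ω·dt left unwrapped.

θ' = 1.8326 + 0.75·1.0 = 2.5826
R = v/ω = 1.75/0.75 = 2.3333
x' = 1 + 2.3333·(sin 2.5826 − sin 1.8326) = -0.0164
y' = -4.5 − 2.3333·(cos 2.5826 − cos 1.8326) = -3.1257

(-0.0164, -3.1257, 2.5826)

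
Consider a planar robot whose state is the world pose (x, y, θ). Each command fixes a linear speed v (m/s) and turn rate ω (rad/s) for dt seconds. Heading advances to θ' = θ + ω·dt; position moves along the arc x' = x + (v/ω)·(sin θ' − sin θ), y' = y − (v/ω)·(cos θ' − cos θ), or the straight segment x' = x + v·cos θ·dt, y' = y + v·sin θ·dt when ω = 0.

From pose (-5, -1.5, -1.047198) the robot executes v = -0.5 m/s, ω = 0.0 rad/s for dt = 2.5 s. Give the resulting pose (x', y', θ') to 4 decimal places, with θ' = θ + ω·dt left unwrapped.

(-5.6250, -0.4175, -1.0472)

θ' = -1.0472 + 0.0·2.5 = -1.0472
ω = 0 → straight: x' = -5 + -0.5·cos(-1.0472)·2.5 = -5.6250
y' = -1.5 + -0.5·sin(-1.0472)·2.5 = -0.4175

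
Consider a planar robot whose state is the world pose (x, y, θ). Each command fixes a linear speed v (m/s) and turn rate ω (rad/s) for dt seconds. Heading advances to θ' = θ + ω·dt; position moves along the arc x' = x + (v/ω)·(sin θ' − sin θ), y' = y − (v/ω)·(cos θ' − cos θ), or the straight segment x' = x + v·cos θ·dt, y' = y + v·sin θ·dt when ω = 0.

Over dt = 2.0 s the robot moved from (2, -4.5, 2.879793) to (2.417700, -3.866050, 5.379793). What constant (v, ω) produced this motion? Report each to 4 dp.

v = -0.5000, ω = 1.2500

Δθ = 5.379793 − 2.879793 = 2.500000
ω = Δθ/dt = 2.500000/2.0 = 1.2500
R = −Δy/(cos θ' − cos θ) = -0.4000
v = R·ω = -0.4000·1.2500 = -0.5000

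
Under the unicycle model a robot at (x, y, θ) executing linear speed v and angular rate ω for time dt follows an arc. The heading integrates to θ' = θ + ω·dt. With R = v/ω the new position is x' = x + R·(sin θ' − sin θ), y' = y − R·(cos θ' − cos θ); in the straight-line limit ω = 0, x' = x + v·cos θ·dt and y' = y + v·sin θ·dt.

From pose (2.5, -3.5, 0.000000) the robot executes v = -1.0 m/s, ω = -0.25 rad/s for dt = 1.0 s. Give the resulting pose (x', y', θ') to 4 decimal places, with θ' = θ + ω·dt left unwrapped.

(1.5104, -3.3756, -0.2500)

θ' = 0.0000 + -0.25·1.0 = -0.2500
R = v/ω = -1.0/-0.25 = 4.0000
x' = 2.5 + 4.0000·(sin -0.2500 − sin 0.0000) = 1.5104
y' = -3.5 − 4.0000·(cos -0.2500 − cos 0.0000) = -3.3756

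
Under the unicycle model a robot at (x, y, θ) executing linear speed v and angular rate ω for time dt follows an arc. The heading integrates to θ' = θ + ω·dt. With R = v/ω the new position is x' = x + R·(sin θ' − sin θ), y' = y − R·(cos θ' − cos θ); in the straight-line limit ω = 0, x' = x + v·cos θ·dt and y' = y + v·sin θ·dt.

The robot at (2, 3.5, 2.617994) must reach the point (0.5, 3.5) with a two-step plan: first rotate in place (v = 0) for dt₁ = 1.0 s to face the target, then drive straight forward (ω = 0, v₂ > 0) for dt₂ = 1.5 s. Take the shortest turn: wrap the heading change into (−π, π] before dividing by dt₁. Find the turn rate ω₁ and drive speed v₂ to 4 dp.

ω₁ = 0.5236, v₂ = 1.0000

heading to target = atan2(3.5−3.5, 0.5−2) = 3.1416
Δθ = wrap(3.1416 − 2.6180) = 0.5236; ω₁ = Δθ/dt₁ = 0.5236
distance = √((0.5−2)² + (3.5−3.5)²) = 1.5000; v₂ = distance/dt₂ = 1.0000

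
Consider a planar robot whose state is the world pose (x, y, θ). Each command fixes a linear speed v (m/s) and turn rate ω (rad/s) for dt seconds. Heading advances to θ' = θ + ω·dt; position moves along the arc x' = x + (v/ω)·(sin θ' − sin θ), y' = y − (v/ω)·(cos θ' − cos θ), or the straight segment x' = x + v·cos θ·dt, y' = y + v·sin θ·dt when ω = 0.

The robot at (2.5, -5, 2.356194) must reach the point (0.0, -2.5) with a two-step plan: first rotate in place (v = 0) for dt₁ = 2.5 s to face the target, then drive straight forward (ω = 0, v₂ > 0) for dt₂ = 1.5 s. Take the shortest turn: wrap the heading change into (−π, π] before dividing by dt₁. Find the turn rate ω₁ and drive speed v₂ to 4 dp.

heading to target = atan2(-2.5−-5, 0−2.5) = 2.3562
Δθ = wrap(2.3562 − 2.3562) = 0.0000; ω₁ = Δθ/dt₁ = 0.0000
distance = √((0−2.5)² + (-2.5−-5)²) = 3.5355; v₂ = distance/dt₂ = 2.3570

ω₁ = 0.0000, v₂ = 2.3570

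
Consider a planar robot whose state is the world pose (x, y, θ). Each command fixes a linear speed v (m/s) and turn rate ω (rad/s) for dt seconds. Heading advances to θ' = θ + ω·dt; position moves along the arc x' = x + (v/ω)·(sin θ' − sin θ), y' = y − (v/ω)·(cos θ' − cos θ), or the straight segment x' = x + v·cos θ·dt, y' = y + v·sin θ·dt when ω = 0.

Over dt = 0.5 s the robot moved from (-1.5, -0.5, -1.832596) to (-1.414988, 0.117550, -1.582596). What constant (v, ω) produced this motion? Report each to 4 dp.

Δθ = -1.582596 − -1.832596 = 0.250000
ω = Δθ/dt = 0.250000/0.5 = 0.5000
R = −Δy/(cos θ' − cos θ) = -2.5000
v = R·ω = -2.5000·0.5000 = -1.2500

v = -1.2500, ω = 0.5000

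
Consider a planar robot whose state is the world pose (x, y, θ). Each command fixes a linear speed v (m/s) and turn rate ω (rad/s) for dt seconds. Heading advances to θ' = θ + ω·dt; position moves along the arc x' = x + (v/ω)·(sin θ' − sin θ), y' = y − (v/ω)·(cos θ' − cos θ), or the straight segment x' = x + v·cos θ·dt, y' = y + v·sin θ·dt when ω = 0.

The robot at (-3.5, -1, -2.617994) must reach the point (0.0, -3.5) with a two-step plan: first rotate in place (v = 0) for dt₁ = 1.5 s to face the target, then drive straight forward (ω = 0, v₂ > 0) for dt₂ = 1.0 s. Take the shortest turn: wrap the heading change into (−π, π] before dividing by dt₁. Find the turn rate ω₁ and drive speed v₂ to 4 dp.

heading to target = atan2(-3.5−-1, 0−-3.5) = -0.6202
Δθ = wrap(-0.6202 − -2.6180) = 1.9977; ω₁ = Δθ/dt₁ = 1.3318
distance = √((0−-3.5)² + (-3.5−-1)²) = 4.3012; v₂ = distance/dt₂ = 4.3012

ω₁ = 1.3318, v₂ = 4.3012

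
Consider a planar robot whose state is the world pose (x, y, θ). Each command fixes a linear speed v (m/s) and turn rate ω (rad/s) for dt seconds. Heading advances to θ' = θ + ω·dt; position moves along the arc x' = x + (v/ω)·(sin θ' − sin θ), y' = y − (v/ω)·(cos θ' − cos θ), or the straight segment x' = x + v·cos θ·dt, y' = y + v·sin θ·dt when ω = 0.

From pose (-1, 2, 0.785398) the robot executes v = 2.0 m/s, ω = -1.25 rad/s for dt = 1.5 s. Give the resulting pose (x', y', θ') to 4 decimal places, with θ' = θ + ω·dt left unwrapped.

(1.5497, 1.6092, -1.0896)

θ' = 0.7854 + -1.25·1.5 = -1.0896
R = v/ω = 2.0/-1.25 = -1.6000
x' = -1 + -1.6000·(sin -1.0896 − sin 0.7854) = 1.5497
y' = 2 − -1.6000·(cos -1.0896 − cos 0.7854) = 1.6092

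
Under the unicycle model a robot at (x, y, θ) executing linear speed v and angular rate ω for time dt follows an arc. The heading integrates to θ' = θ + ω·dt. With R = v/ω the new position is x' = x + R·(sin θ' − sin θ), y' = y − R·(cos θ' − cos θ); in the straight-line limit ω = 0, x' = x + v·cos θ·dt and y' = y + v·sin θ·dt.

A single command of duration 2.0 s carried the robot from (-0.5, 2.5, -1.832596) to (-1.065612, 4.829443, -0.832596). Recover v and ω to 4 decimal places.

v = -1.2500, ω = 0.5000

Δθ = -0.832596 − -1.832596 = 1.000000
ω = Δθ/dt = 1.000000/2.0 = 0.5000
R = −Δy/(cos θ' − cos θ) = -2.5000
v = R·ω = -2.5000·0.5000 = -1.2500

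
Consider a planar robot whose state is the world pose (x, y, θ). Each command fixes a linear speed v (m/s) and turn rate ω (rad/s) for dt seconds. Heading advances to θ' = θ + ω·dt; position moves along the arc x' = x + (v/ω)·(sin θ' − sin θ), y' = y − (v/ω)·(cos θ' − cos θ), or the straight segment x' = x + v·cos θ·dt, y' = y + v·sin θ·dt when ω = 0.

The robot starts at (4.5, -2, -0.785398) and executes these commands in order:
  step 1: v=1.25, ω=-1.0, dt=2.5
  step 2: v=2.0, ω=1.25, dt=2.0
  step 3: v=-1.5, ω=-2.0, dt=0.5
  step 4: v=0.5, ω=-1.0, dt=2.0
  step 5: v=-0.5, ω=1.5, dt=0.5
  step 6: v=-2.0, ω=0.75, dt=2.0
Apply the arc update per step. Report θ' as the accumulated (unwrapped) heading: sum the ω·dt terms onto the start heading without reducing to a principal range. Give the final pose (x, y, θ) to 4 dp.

step 1: θ'=-3.2854 (R=-1.2500) → pose (3.4370, -4.1210, -3.2854)
step 2: θ'=-0.7854 (R=1.6000) → pose (2.0763, -6.8358, -0.7854)
step 3: θ'=-1.7854 (R=0.7500) → pose (1.8738, -6.1458, -1.7854)
step 4: θ'=-3.7854 (R=-0.5000) → pose (1.0852, -6.4392, -3.7854)
step 5: θ'=-3.0354 (R=-0.3333) → pose (1.3206, -6.5041, -3.0354)
step 6: θ'=-1.5354 (R=-2.6667) → pose (3.7029, -3.7580, -1.5354)

(3.7029, -3.7580, -1.5354)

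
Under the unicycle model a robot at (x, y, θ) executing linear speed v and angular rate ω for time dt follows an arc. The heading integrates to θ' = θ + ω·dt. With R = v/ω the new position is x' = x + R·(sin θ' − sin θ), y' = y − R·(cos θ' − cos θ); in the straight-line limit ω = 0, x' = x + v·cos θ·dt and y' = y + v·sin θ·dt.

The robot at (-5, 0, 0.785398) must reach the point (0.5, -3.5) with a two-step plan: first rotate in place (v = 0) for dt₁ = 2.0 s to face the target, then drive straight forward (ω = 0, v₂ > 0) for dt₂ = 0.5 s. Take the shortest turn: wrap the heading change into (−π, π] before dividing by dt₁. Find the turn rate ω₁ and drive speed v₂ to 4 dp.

ω₁ = -0.6761, v₂ = 13.0384

heading to target = atan2(-3.5−0, 0.5−-5) = -0.5667
Δθ = wrap(-0.5667 − 0.7854) = -1.3521; ω₁ = Δθ/dt₁ = -0.6761
distance = √((0.5−-5)² + (-3.5−0)²) = 6.5192; v₂ = distance/dt₂ = 13.0384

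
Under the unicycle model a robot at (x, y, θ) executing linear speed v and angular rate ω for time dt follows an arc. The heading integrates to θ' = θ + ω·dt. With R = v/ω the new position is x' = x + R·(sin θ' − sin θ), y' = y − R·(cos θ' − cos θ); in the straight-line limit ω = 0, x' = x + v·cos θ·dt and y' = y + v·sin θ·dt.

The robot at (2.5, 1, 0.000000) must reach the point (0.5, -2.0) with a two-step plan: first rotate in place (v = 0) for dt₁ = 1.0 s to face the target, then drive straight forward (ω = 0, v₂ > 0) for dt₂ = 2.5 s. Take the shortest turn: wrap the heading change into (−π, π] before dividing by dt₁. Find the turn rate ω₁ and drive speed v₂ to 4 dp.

heading to target = atan2(-2−1, 0.5−2.5) = -2.1588
Δθ = wrap(-2.1588 − 0.0000) = -2.1588; ω₁ = Δθ/dt₁ = -2.1588
distance = √((0.5−2.5)² + (-2−1)²) = 3.6056; v₂ = distance/dt₂ = 1.4422

ω₁ = -2.1588, v₂ = 1.4422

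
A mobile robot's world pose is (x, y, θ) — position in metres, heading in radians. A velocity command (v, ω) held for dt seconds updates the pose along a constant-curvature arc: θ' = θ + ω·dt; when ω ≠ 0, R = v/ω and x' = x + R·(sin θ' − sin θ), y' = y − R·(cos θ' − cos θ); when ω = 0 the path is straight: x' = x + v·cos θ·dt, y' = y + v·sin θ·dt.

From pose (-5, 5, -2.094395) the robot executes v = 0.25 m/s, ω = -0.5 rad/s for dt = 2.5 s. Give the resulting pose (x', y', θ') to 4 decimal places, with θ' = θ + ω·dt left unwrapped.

θ' = -2.0944 + -0.5·2.5 = -3.3444
R = v/ω = 0.25/-0.5 = -0.5000
x' = -5 + -0.5000·(sin -3.3444 − sin -2.0944) = -5.5337
y' = 5 − -0.5000·(cos -3.3444 − cos -2.0944) = 4.7602

(-5.5337, 4.7602, -3.3444)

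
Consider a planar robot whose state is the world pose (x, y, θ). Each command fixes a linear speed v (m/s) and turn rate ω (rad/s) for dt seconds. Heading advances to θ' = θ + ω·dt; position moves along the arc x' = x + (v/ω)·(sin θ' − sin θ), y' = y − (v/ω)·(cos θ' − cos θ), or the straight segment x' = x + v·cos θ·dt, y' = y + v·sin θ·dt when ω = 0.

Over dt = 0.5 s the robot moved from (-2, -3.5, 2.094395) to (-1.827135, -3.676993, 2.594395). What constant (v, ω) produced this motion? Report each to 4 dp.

Δθ = 2.594395 − 2.094395 = 0.500000
ω = Δθ/dt = 0.500000/0.5 = 1.0000
R = −Δy/(cos θ' − cos θ) = -0.5000
v = R·ω = -0.5000·1.0000 = -0.5000

v = -0.5000, ω = 1.0000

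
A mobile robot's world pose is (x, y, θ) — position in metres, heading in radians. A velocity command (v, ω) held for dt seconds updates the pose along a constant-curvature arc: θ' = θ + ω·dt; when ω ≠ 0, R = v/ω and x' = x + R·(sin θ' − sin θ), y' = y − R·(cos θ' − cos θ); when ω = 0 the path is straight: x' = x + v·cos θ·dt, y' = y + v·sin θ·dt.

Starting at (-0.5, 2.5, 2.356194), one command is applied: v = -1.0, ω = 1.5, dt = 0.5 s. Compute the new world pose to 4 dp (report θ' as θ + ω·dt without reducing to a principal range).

θ' = 2.3562 + 1.5·0.5 = 3.1062
R = v/ω = -1.0/1.5 = -0.6667
x' = -0.5 + -0.6667·(sin 3.1062 − sin 2.3562) = -0.0522
y' = 2.5 − -0.6667·(cos 3.1062 − cos 2.3562) = 2.3052

(-0.0522, 2.3052, 3.1062)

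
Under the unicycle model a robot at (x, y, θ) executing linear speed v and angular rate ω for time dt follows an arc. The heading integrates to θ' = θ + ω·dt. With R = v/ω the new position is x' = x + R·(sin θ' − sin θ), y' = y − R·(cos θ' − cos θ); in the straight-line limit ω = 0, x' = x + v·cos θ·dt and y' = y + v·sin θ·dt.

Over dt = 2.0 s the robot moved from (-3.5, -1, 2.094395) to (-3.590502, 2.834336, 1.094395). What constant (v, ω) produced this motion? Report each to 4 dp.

Δθ = 1.094395 − 2.094395 = -1.000000
ω = Δθ/dt = -1.000000/2.0 = -0.5000
R = −Δy/(cos θ' − cos θ) = -4.0000
v = R·ω = -4.0000·-0.5000 = 2.0000

v = 2.0000, ω = -0.5000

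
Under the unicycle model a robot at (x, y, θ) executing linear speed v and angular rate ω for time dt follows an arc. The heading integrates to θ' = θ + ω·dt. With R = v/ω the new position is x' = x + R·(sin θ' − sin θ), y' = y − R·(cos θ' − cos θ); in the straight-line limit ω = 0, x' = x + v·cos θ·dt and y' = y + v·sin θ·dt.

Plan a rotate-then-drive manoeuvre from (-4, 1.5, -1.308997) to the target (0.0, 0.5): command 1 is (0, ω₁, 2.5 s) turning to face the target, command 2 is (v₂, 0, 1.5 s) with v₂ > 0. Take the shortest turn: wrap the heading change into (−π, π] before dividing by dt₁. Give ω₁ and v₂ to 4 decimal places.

ω₁ = 0.4256, v₂ = 2.7487

heading to target = atan2(0.5−1.5, 0−-4) = -0.2450
Δθ = wrap(-0.2450 − -1.3090) = 1.0640; ω₁ = Δθ/dt₁ = 0.4256
distance = √((0−-4)² + (0.5−1.5)²) = 4.1231; v₂ = distance/dt₂ = 2.7487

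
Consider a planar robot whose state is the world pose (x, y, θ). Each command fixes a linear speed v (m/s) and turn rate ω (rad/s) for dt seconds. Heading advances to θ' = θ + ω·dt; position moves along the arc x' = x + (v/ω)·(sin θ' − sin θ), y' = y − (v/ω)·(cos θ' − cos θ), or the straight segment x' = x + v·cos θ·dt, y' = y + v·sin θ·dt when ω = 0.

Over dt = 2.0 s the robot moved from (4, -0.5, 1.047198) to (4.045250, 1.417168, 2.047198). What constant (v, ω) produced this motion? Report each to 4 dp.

v = 1.0000, ω = 0.5000

Δθ = 2.047198 − 1.047198 = 1.000000
ω = Δθ/dt = 1.000000/2.0 = 0.5000
R = −Δy/(cos θ' − cos θ) = 2.0000
v = R·ω = 2.0000·0.5000 = 1.0000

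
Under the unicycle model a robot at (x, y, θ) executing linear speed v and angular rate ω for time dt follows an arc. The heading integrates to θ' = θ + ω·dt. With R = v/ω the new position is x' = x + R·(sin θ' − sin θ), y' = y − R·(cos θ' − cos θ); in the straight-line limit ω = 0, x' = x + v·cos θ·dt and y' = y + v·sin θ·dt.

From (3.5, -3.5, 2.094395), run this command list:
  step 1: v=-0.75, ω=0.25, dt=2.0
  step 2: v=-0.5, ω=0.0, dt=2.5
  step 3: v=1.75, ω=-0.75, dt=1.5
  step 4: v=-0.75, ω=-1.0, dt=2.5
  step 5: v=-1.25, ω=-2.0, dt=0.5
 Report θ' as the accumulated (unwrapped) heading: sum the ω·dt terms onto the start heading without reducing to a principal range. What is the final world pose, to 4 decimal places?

(3.0839, -2.6945, -2.0306)

step 1: θ'=2.5944 (R=-3.0000) → pose (4.5372, -4.5620, 2.5944)
step 2: θ'=2.5944 (straight) → pose (5.6047, -5.2123, 2.5944)
step 3: θ'=1.4694 (R=-2.3333) → pose (4.4973, -2.9835, 1.4694)
step 4: θ'=-1.0306 (R=0.7500) → pose (3.1080, -3.2933, -1.0306)
step 5: θ'=-2.0306 (R=0.6250) → pose (3.0839, -2.6945, -2.0306)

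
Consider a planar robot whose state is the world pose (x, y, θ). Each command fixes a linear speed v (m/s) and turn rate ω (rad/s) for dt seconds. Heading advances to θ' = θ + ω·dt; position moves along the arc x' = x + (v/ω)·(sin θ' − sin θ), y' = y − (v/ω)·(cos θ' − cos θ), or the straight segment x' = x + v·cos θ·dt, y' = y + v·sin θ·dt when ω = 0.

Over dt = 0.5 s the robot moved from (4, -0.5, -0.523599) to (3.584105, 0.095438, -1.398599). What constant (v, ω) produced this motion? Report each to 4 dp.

v = -1.5000, ω = -1.7500

Δθ = -1.398599 − -0.523599 = -0.875000
ω = Δθ/dt = -0.875000/0.5 = -1.7500
R = −Δy/(cos θ' − cos θ) = 0.8571
v = R·ω = 0.8571·-1.7500 = -1.5000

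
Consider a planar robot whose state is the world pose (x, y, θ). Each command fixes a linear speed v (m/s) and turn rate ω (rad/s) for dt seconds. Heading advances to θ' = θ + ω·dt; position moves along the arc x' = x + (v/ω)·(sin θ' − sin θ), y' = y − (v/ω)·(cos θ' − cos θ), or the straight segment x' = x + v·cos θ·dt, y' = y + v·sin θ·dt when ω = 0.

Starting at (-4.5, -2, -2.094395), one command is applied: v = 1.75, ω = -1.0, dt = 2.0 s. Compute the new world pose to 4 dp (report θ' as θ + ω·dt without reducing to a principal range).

θ' = -2.0944 + -1.0·2.0 = -4.0944
R = v/ω = 1.75/-1.0 = -1.7500
x' = -4.5 + -1.7500·(sin -4.0944 − sin -2.0944) = -7.4419
y' = -2 − -1.7500·(cos -4.0944 − cos -2.0944) = -2.1390

(-7.4419, -2.1390, -4.0944)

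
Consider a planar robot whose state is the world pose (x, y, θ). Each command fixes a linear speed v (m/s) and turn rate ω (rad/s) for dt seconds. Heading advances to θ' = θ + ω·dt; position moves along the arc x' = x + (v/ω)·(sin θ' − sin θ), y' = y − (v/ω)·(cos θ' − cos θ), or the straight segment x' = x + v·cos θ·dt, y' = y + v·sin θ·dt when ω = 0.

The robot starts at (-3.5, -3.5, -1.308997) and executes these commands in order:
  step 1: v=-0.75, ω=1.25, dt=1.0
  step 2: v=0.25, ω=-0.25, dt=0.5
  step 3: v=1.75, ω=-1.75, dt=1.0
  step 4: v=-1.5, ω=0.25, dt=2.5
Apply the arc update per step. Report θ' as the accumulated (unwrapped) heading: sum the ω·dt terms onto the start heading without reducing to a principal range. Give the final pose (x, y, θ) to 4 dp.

step 1: θ'=-0.0590 (R=-0.6000) → pose (-4.0442, -3.0563, -0.0590)
step 2: θ'=-0.1840 (R=-1.0000) → pose (-3.9202, -3.0715, -0.1840)
step 3: θ'=-1.9340 (R=-1.0000) → pose (-3.1684, -4.4099, -1.9340)
step 4: θ'=-1.3090 (R=-6.0000) → pose (-2.9814, -0.7253, -1.3090)

(-2.9814, -0.7253, -1.3090)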